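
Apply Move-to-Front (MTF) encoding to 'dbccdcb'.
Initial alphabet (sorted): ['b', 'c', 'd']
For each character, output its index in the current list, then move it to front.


MTF encoding:
'd': index 2 in ['b', 'c', 'd'] -> ['d', 'b', 'c']
'b': index 1 in ['d', 'b', 'c'] -> ['b', 'd', 'c']
'c': index 2 in ['b', 'd', 'c'] -> ['c', 'b', 'd']
'c': index 0 in ['c', 'b', 'd'] -> ['c', 'b', 'd']
'd': index 2 in ['c', 'b', 'd'] -> ['d', 'c', 'b']
'c': index 1 in ['d', 'c', 'b'] -> ['c', 'd', 'b']
'b': index 2 in ['c', 'd', 'b'] -> ['b', 'c', 'd']


Output: [2, 1, 2, 0, 2, 1, 2]


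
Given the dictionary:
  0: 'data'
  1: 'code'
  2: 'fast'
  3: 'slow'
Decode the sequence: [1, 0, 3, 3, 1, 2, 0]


Look up each index in the dictionary:
  1 -> 'code'
  0 -> 'data'
  3 -> 'slow'
  3 -> 'slow'
  1 -> 'code'
  2 -> 'fast'
  0 -> 'data'

Decoded: "code data slow slow code fast data"


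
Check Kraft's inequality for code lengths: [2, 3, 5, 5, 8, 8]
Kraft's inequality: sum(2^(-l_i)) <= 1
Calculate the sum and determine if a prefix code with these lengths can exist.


Sum = 2^(-2) + 2^(-3) + 2^(-5) + 2^(-5) + 2^(-8) + 2^(-8)
    = 0.25 + 0.125 + 0.03125 + 0.03125 + 0.00390625 + 0.00390625
    = 114/256 = 0.4453125
Since 0.4453125 <= 1, Kraft's inequality IS satisfied.
A prefix code with these lengths CAN exist.

Kraft sum = 0.4453125. Satisfied.


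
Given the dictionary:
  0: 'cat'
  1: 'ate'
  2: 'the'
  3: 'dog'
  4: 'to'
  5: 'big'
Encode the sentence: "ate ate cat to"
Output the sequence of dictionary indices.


Look up each word in the dictionary:
  'ate' -> 1
  'ate' -> 1
  'cat' -> 0
  'to' -> 4

Encoded: [1, 1, 0, 4]


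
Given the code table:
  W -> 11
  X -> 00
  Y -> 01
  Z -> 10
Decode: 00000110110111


Decoding:
00 -> X
00 -> X
01 -> Y
10 -> Z
11 -> W
01 -> Y
11 -> W


Result: XXYZWYW


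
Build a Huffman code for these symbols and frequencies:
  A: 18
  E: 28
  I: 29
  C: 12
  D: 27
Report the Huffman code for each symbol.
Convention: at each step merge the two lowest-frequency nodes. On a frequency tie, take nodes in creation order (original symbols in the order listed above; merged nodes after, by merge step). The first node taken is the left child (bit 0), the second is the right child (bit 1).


Huffman tree construction:
Step 1: Merge C(12) + A(18) = 30
Step 2: Merge D(27) + E(28) = 55
Step 3: Merge I(29) + (C+A)(30) = 59
Step 4: Merge (D+E)(55) + (I+(C+A))(59) = 114
Read each symbol's code off the tree from the root (left child = 0, right child = 1).

Codes:
  A: 111 (length 3)
  E: 01 (length 2)
  I: 10 (length 2)
  C: 110 (length 3)
  D: 00 (length 2)
Average code length: 258/114 = 2.2632 bits/symbol


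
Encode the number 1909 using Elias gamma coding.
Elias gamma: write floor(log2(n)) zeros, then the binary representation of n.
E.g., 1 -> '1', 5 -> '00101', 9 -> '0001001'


num_bits = floor(log2(1909)) + 1 = 11
leading_zeros = num_bits - 1 = 10
binary(1909) = 11101110101

Elias gamma(1909) = '0000000000' + '11101110101' = 000000000011101110101 (21 bits)


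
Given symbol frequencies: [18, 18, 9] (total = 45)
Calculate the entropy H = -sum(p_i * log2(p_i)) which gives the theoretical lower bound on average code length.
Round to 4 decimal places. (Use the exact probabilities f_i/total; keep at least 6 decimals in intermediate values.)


Per-symbol terms -p_i * log2(p_i) with p_i = f_i/45:
  p = 18/45 = 0.400000: log2(p) = -1.321928, -p*log2(p) = 0.528771
  p = 18/45 = 0.400000: log2(p) = -1.321928, -p*log2(p) = 0.528771
  p = 9/45 = 0.200000: log2(p) = -2.321928, -p*log2(p) = 0.464386
H = 0.528771 + 0.528771 + 0.464386 = 1.521928

H = 1.5219 bits/symbol


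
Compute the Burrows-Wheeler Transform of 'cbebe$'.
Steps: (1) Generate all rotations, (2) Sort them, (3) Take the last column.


Rotations (sorted):
  0: $cbebe -> last char: e
  1: be$cbe -> last char: e
  2: bebe$c -> last char: c
  3: cbebe$ -> last char: $
  4: e$cbeb -> last char: b
  5: ebe$cb -> last char: b


BWT = eec$bb


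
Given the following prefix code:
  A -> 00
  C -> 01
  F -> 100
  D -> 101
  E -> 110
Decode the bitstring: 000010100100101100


Decoding step by step:
Bits 00 -> A
Bits 00 -> A
Bits 101 -> D
Bits 00 -> A
Bits 100 -> F
Bits 101 -> D
Bits 100 -> F


Decoded message: AADAFDF


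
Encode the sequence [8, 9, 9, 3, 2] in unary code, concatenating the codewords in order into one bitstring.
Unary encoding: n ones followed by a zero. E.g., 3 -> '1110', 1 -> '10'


Encode each number as n ones followed by a terminating 0:
  8 -> 111111110 (9 bits)
  9 -> 1111111110 (10 bits)
  9 -> 1111111110 (10 bits)
  3 -> 1110 (4 bits)
  2 -> 110 (3 bits)
Total length = 9 + 10 + 10 + 4 + 3 = 36 bits.

Unary([8, 9, 9, 3, 2]) = 111111110111111111011111111101110110 (36 bits)


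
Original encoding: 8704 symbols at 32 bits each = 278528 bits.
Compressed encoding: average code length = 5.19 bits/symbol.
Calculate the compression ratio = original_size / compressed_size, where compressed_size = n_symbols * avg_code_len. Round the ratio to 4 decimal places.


original_size = n_symbols * orig_bits = 8704 * 32 = 278528 bits
compressed_size = n_symbols * avg_code_len = 8704 * 5.19 = 45173.76 bits
ratio = original_size / compressed_size = 278528 / 45173.76 = 6.1657

Compression ratio = 6.1657


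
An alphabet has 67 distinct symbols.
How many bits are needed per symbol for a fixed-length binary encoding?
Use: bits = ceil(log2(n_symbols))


log2(67) = 6.0661
Bracket: 2^6 = 64 < 67 <= 2^7 = 128
So ceil(log2(67)) = 7

bits = ceil(log2(67)) = ceil(6.0661) = 7 bits


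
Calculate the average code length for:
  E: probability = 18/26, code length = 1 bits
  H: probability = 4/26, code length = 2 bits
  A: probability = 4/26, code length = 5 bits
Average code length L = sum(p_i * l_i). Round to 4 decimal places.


Weighted contributions p_i * l_i:
  E: (18/26) * 1 = 18/26
  H: (4/26) * 2 = 8/26
  A: (4/26) * 5 = 20/26
Sum = (18 + 8 + 20)/26 = 46/26

L = 46/26 = 1.7692 bits/symbol


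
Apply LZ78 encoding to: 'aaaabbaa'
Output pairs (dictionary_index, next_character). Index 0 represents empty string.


LZ78 encoding steps:
Dictionary: {0: ''}
Step 1: w='' (idx 0), next='a' -> output (0, 'a'), add 'a' as idx 1
Step 2: w='a' (idx 1), next='a' -> output (1, 'a'), add 'aa' as idx 2
Step 3: w='a' (idx 1), next='b' -> output (1, 'b'), add 'ab' as idx 3
Step 4: w='' (idx 0), next='b' -> output (0, 'b'), add 'b' as idx 4
Step 5: w='aa' (idx 2), end of input -> output (2, '')


Encoded: [(0, 'a'), (1, 'a'), (1, 'b'), (0, 'b'), (2, '')]


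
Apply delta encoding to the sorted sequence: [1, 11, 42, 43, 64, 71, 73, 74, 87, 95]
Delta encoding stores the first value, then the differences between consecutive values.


First value: 1
Deltas:
  11 - 1 = 10
  42 - 11 = 31
  43 - 42 = 1
  64 - 43 = 21
  71 - 64 = 7
  73 - 71 = 2
  74 - 73 = 1
  87 - 74 = 13
  95 - 87 = 8


Delta encoded: [1, 10, 31, 1, 21, 7, 2, 1, 13, 8]


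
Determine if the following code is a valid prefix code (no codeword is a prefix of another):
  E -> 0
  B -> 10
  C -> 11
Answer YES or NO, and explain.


Checking each pair (does one codeword prefix another?):
  E='0' vs B='10': no prefix
  E='0' vs C='11': no prefix
  B='10' vs E='0': no prefix
  B='10' vs C='11': no prefix
  C='11' vs E='0': no prefix
  C='11' vs B='10': no prefix
No violation found over all pairs.

YES -- this is a valid prefix code. No codeword is a prefix of any other codeword.


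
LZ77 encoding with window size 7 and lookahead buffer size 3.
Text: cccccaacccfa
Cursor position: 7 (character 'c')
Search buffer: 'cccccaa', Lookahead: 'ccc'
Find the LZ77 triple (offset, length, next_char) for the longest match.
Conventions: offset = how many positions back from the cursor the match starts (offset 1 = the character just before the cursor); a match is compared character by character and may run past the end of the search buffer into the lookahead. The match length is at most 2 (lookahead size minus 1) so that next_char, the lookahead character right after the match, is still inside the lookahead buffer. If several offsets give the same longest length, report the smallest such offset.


Try each offset into the search buffer:
  offset=1 (pos 6, char 'a'): match length 0
  offset=2 (pos 5, char 'a'): match length 0
  offset=3 (pos 4, char 'c'): match length 1
  offset=4 (pos 3, char 'c'): match length 2
  offset=5 (pos 2, char 'c'): match length 2
  offset=6 (pos 1, char 'c'): match length 2
  offset=7 (pos 0, char 'c'): match length 2
Longest match has length 2, found at offsets 4, 5, 6, 7; take the smallest, offset 4.
next_char = character at position 7 + 2 = 9 -> 'c'

Best match: offset=4, length=2 (matching 'cc' starting at position 3)
LZ77 triple: (4, 2, 'c')


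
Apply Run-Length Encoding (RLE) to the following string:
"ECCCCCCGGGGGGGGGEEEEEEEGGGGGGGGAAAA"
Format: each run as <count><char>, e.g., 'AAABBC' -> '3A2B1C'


Scanning runs left to right:
  i=0: run of 'E' x 1 -> '1E'
  i=1: run of 'C' x 6 -> '6C'
  i=7: run of 'G' x 9 -> '9G'
  i=16: run of 'E' x 7 -> '7E'
  i=23: run of 'G' x 8 -> '8G'
  i=31: run of 'A' x 4 -> '4A'

RLE = 1E6C9G7E8G4A


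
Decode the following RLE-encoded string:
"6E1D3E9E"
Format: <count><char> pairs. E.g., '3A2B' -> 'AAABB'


Expanding each <count><char> pair:
  6E -> 'EEEEEE'
  1D -> 'D'
  3E -> 'EEE'
  9E -> 'EEEEEEEEE'

Decoded = EEEEEEDEEEEEEEEEEEE


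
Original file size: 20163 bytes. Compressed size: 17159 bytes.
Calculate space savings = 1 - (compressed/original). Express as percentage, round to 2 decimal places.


ratio = compressed/original = 17159/20163 = 0.851014
savings = 1 - ratio = 1 - 0.851014 = 0.148986
as a percentage: 0.148986 * 100 = 14.9%

Space savings = 1 - 17159/20163 = 14.9%


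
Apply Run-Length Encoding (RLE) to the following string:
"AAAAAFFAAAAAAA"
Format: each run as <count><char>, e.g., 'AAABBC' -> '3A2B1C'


Scanning runs left to right:
  i=0: run of 'A' x 5 -> '5A'
  i=5: run of 'F' x 2 -> '2F'
  i=7: run of 'A' x 7 -> '7A'

RLE = 5A2F7A


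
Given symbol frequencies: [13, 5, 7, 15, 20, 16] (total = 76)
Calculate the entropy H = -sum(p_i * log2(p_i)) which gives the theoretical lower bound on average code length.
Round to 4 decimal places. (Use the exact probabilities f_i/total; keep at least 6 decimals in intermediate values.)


Per-symbol terms -p_i * log2(p_i) with p_i = f_i/76:
  p = 13/76 = 0.171053: log2(p) = -2.547488, -p*log2(p) = 0.435754
  p = 5/76 = 0.065789: log2(p) = -3.925999, -p*log2(p) = 0.258289
  p = 7/76 = 0.092105: log2(p) = -3.440573, -p*log2(p) = 0.316895
  p = 15/76 = 0.197368: log2(p) = -2.341037, -p*log2(p) = 0.462047
  p = 20/76 = 0.263158: log2(p) = -1.925999, -p*log2(p) = 0.506842
  p = 16/76 = 0.210526: log2(p) = -2.247928, -p*log2(p) = 0.473248
H = 0.435754 + 0.258289 + 0.316895 + 0.462047 + 0.506842 + 0.473248 = 2.453075

H = 2.4531 bits/symbol


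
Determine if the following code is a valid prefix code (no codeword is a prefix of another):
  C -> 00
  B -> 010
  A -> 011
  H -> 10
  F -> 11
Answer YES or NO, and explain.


Checking each pair (does one codeword prefix another?):
  C='00' vs B='010': no prefix
  C='00' vs A='011': no prefix
  C='00' vs H='10': no prefix
  C='00' vs F='11': no prefix
  B='010' vs C='00': no prefix
  B='010' vs A='011': no prefix
  B='010' vs H='10': no prefix
  B='010' vs F='11': no prefix
  A='011' vs C='00': no prefix
  A='011' vs B='010': no prefix
  A='011' vs H='10': no prefix
  A='011' vs F='11': no prefix
  H='10' vs C='00': no prefix
  H='10' vs B='010': no prefix
  H='10' vs A='011': no prefix
  H='10' vs F='11': no prefix
  F='11' vs C='00': no prefix
  F='11' vs B='010': no prefix
  F='11' vs A='011': no prefix
  F='11' vs H='10': no prefix
No violation found over all pairs.

YES -- this is a valid prefix code. No codeword is a prefix of any other codeword.


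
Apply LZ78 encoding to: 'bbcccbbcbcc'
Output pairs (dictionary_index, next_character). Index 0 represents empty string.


LZ78 encoding steps:
Dictionary: {0: ''}
Step 1: w='' (idx 0), next='b' -> output (0, 'b'), add 'b' as idx 1
Step 2: w='b' (idx 1), next='c' -> output (1, 'c'), add 'bc' as idx 2
Step 3: w='' (idx 0), next='c' -> output (0, 'c'), add 'c' as idx 3
Step 4: w='c' (idx 3), next='b' -> output (3, 'b'), add 'cb' as idx 4
Step 5: w='bc' (idx 2), next='b' -> output (2, 'b'), add 'bcb' as idx 5
Step 6: w='c' (idx 3), next='c' -> output (3, 'c'), add 'cc' as idx 6


Encoded: [(0, 'b'), (1, 'c'), (0, 'c'), (3, 'b'), (2, 'b'), (3, 'c')]


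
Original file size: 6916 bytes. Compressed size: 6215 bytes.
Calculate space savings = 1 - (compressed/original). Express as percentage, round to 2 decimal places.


ratio = compressed/original = 6215/6916 = 0.898641
savings = 1 - ratio = 1 - 0.898641 = 0.101359
as a percentage: 0.101359 * 100 = 10.14%

Space savings = 1 - 6215/6916 = 10.14%


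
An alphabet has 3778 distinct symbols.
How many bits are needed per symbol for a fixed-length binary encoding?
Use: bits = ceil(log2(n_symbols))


log2(3778) = 11.8834
Bracket: 2^11 = 2048 < 3778 <= 2^12 = 4096
So ceil(log2(3778)) = 12

bits = ceil(log2(3778)) = ceil(11.8834) = 12 bits


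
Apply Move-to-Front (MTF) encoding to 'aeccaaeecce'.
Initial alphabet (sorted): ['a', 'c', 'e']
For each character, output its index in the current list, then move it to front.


MTF encoding:
'a': index 0 in ['a', 'c', 'e'] -> ['a', 'c', 'e']
'e': index 2 in ['a', 'c', 'e'] -> ['e', 'a', 'c']
'c': index 2 in ['e', 'a', 'c'] -> ['c', 'e', 'a']
'c': index 0 in ['c', 'e', 'a'] -> ['c', 'e', 'a']
'a': index 2 in ['c', 'e', 'a'] -> ['a', 'c', 'e']
'a': index 0 in ['a', 'c', 'e'] -> ['a', 'c', 'e']
'e': index 2 in ['a', 'c', 'e'] -> ['e', 'a', 'c']
'e': index 0 in ['e', 'a', 'c'] -> ['e', 'a', 'c']
'c': index 2 in ['e', 'a', 'c'] -> ['c', 'e', 'a']
'c': index 0 in ['c', 'e', 'a'] -> ['c', 'e', 'a']
'e': index 1 in ['c', 'e', 'a'] -> ['e', 'c', 'a']


Output: [0, 2, 2, 0, 2, 0, 2, 0, 2, 0, 1]


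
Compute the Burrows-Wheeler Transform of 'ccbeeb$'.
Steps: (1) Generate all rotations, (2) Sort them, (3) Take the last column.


Rotations (sorted):
  0: $ccbeeb -> last char: b
  1: b$ccbee -> last char: e
  2: beeb$cc -> last char: c
  3: cbeeb$c -> last char: c
  4: ccbeeb$ -> last char: $
  5: eb$ccbe -> last char: e
  6: eeb$ccb -> last char: b


BWT = becc$eb


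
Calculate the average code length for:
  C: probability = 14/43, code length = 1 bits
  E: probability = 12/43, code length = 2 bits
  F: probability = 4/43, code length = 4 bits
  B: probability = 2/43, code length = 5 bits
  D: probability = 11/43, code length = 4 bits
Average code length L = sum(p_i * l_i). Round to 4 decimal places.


Weighted contributions p_i * l_i:
  C: (14/43) * 1 = 14/43
  E: (12/43) * 2 = 24/43
  F: (4/43) * 4 = 16/43
  B: (2/43) * 5 = 10/43
  D: (11/43) * 4 = 44/43
Sum = (14 + 24 + 16 + 10 + 44)/43 = 108/43

L = 108/43 = 2.5116 bits/symbol


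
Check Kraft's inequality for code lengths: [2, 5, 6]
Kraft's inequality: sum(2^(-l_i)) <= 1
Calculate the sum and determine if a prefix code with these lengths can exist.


Sum = 2^(-2) + 2^(-5) + 2^(-6)
    = 0.25 + 0.03125 + 0.015625
    = 19/64 = 0.296875
Since 0.296875 <= 1, Kraft's inequality IS satisfied.
A prefix code with these lengths CAN exist.

Kraft sum = 0.296875. Satisfied.


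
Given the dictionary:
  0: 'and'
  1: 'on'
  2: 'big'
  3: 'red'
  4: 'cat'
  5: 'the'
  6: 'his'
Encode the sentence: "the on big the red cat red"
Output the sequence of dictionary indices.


Look up each word in the dictionary:
  'the' -> 5
  'on' -> 1
  'big' -> 2
  'the' -> 5
  'red' -> 3
  'cat' -> 4
  'red' -> 3

Encoded: [5, 1, 2, 5, 3, 4, 3]


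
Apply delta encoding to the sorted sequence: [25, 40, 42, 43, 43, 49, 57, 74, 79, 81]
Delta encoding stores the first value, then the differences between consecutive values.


First value: 25
Deltas:
  40 - 25 = 15
  42 - 40 = 2
  43 - 42 = 1
  43 - 43 = 0
  49 - 43 = 6
  57 - 49 = 8
  74 - 57 = 17
  79 - 74 = 5
  81 - 79 = 2


Delta encoded: [25, 15, 2, 1, 0, 6, 8, 17, 5, 2]


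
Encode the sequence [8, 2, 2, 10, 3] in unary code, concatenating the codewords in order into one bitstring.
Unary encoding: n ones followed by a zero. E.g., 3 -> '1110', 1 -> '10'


Encode each number as n ones followed by a terminating 0:
  8 -> 111111110 (9 bits)
  2 -> 110 (3 bits)
  2 -> 110 (3 bits)
  10 -> 11111111110 (11 bits)
  3 -> 1110 (4 bits)
Total length = 9 + 3 + 3 + 11 + 4 = 30 bits.

Unary([8, 2, 2, 10, 3]) = 111111110110110111111111101110 (30 bits)


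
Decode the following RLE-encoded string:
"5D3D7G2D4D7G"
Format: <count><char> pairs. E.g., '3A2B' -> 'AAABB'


Expanding each <count><char> pair:
  5D -> 'DDDDD'
  3D -> 'DDD'
  7G -> 'GGGGGGG'
  2D -> 'DD'
  4D -> 'DDDD'
  7G -> 'GGGGGGG'

Decoded = DDDDDDDDGGGGGGGDDDDDDGGGGGGG


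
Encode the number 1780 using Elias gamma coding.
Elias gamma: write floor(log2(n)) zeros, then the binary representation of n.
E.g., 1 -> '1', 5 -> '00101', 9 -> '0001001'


num_bits = floor(log2(1780)) + 1 = 11
leading_zeros = num_bits - 1 = 10
binary(1780) = 11011110100

Elias gamma(1780) = '0000000000' + '11011110100' = 000000000011011110100 (21 bits)


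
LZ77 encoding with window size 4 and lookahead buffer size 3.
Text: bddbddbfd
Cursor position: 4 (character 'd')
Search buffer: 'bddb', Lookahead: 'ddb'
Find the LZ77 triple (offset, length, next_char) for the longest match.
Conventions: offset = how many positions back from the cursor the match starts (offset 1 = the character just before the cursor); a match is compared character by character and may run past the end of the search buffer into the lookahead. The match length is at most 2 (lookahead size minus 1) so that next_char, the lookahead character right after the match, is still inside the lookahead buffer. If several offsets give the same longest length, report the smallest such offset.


Try each offset into the search buffer:
  offset=1 (pos 3, char 'b'): match length 0
  offset=2 (pos 2, char 'd'): match length 1
  offset=3 (pos 1, char 'd'): match length 2
  offset=4 (pos 0, char 'b'): match length 0
Longest match has length 2 at offset 3.
next_char = character at position 4 + 2 = 6 -> 'b'

Best match: offset=3, length=2 (matching 'dd' starting at position 1)
LZ77 triple: (3, 2, 'b')


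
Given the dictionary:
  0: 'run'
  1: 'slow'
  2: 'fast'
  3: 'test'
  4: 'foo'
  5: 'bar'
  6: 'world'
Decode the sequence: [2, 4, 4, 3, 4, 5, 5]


Look up each index in the dictionary:
  2 -> 'fast'
  4 -> 'foo'
  4 -> 'foo'
  3 -> 'test'
  4 -> 'foo'
  5 -> 'bar'
  5 -> 'bar'

Decoded: "fast foo foo test foo bar bar"


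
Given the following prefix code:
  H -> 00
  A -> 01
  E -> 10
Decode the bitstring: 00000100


Decoding step by step:
Bits 00 -> H
Bits 00 -> H
Bits 01 -> A
Bits 00 -> H


Decoded message: HHAH


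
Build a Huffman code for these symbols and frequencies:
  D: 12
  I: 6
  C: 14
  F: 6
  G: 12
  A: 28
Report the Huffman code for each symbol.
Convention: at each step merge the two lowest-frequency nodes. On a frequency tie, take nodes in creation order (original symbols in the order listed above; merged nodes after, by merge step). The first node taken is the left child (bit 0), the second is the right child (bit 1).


Huffman tree construction:
Step 1: Merge I(6) + F(6) = 12
Step 2: Merge D(12) + G(12) = 24
Step 3: Merge (I+F)(12) + C(14) = 26
Step 4: Merge (D+G)(24) + ((I+F)+C)(26) = 50
Step 5: Merge A(28) + ((D+G)+((I+F)+C))(50) = 78
Read each symbol's code off the tree from the root (left child = 0, right child = 1).

Codes:
  D: 100 (length 3)
  I: 1100 (length 4)
  C: 111 (length 3)
  F: 1101 (length 4)
  G: 101 (length 3)
  A: 0 (length 1)
Average code length: 190/78 = 2.4359 bits/symbol


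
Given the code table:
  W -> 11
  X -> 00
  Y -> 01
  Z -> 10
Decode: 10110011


Decoding:
10 -> Z
11 -> W
00 -> X
11 -> W


Result: ZWXW


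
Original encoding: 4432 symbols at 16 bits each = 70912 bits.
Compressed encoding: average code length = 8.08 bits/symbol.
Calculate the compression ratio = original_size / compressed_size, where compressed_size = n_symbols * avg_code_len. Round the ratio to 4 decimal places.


original_size = n_symbols * orig_bits = 4432 * 16 = 70912 bits
compressed_size = n_symbols * avg_code_len = 4432 * 8.08 = 35810.56 bits
ratio = original_size / compressed_size = 70912 / 35810.56 = 1.9802

Compression ratio = 1.9802


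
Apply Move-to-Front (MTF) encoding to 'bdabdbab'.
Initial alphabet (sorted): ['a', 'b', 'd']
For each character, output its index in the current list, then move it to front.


MTF encoding:
'b': index 1 in ['a', 'b', 'd'] -> ['b', 'a', 'd']
'd': index 2 in ['b', 'a', 'd'] -> ['d', 'b', 'a']
'a': index 2 in ['d', 'b', 'a'] -> ['a', 'd', 'b']
'b': index 2 in ['a', 'd', 'b'] -> ['b', 'a', 'd']
'd': index 2 in ['b', 'a', 'd'] -> ['d', 'b', 'a']
'b': index 1 in ['d', 'b', 'a'] -> ['b', 'd', 'a']
'a': index 2 in ['b', 'd', 'a'] -> ['a', 'b', 'd']
'b': index 1 in ['a', 'b', 'd'] -> ['b', 'a', 'd']


Output: [1, 2, 2, 2, 2, 1, 2, 1]


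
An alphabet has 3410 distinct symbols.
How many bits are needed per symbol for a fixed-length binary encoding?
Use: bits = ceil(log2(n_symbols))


log2(3410) = 11.7356
Bracket: 2^11 = 2048 < 3410 <= 2^12 = 4096
So ceil(log2(3410)) = 12

bits = ceil(log2(3410)) = ceil(11.7356) = 12 bits


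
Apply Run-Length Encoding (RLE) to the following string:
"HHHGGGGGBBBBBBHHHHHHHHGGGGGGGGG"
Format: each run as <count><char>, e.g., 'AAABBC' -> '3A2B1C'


Scanning runs left to right:
  i=0: run of 'H' x 3 -> '3H'
  i=3: run of 'G' x 5 -> '5G'
  i=8: run of 'B' x 6 -> '6B'
  i=14: run of 'H' x 8 -> '8H'
  i=22: run of 'G' x 9 -> '9G'

RLE = 3H5G6B8H9G


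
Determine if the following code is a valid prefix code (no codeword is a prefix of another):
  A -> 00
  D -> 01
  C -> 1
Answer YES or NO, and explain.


Checking each pair (does one codeword prefix another?):
  A='00' vs D='01': no prefix
  A='00' vs C='1': no prefix
  D='01' vs A='00': no prefix
  D='01' vs C='1': no prefix
  C='1' vs A='00': no prefix
  C='1' vs D='01': no prefix
No violation found over all pairs.

YES -- this is a valid prefix code. No codeword is a prefix of any other codeword.


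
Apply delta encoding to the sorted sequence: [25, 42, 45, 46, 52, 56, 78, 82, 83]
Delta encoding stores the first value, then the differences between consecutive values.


First value: 25
Deltas:
  42 - 25 = 17
  45 - 42 = 3
  46 - 45 = 1
  52 - 46 = 6
  56 - 52 = 4
  78 - 56 = 22
  82 - 78 = 4
  83 - 82 = 1


Delta encoded: [25, 17, 3, 1, 6, 4, 22, 4, 1]


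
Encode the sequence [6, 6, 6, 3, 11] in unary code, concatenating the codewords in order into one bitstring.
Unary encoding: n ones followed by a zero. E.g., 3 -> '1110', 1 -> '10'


Encode each number as n ones followed by a terminating 0:
  6 -> 1111110 (7 bits)
  6 -> 1111110 (7 bits)
  6 -> 1111110 (7 bits)
  3 -> 1110 (4 bits)
  11 -> 111111111110 (12 bits)
Total length = 7 + 7 + 7 + 4 + 12 = 37 bits.

Unary([6, 6, 6, 3, 11]) = 1111110111111011111101110111111111110 (37 bits)


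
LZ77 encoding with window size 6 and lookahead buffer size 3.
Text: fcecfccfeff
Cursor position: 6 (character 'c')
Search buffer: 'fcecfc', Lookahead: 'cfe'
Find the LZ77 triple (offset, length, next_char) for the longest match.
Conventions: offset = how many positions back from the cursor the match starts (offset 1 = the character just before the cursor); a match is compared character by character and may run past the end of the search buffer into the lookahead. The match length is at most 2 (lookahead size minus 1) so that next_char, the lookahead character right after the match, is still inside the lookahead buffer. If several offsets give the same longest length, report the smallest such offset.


Try each offset into the search buffer:
  offset=1 (pos 5, char 'c'): match length 1
  offset=2 (pos 4, char 'f'): match length 0
  offset=3 (pos 3, char 'c'): match length 2
  offset=4 (pos 2, char 'e'): match length 0
  offset=5 (pos 1, char 'c'): match length 1
  offset=6 (pos 0, char 'f'): match length 0
Longest match has length 2 at offset 3.
next_char = character at position 6 + 2 = 8 -> 'e'

Best match: offset=3, length=2 (matching 'cf' starting at position 3)
LZ77 triple: (3, 2, 'e')


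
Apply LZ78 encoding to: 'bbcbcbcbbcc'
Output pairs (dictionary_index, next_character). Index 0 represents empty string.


LZ78 encoding steps:
Dictionary: {0: ''}
Step 1: w='' (idx 0), next='b' -> output (0, 'b'), add 'b' as idx 1
Step 2: w='b' (idx 1), next='c' -> output (1, 'c'), add 'bc' as idx 2
Step 3: w='bc' (idx 2), next='b' -> output (2, 'b'), add 'bcb' as idx 3
Step 4: w='' (idx 0), next='c' -> output (0, 'c'), add 'c' as idx 4
Step 5: w='b' (idx 1), next='b' -> output (1, 'b'), add 'bb' as idx 5
Step 6: w='c' (idx 4), next='c' -> output (4, 'c'), add 'cc' as idx 6


Encoded: [(0, 'b'), (1, 'c'), (2, 'b'), (0, 'c'), (1, 'b'), (4, 'c')]


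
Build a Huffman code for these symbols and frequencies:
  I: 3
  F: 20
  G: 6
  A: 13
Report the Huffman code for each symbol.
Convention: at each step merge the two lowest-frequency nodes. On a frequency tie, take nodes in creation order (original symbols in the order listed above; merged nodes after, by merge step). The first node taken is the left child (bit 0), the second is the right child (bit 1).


Huffman tree construction:
Step 1: Merge I(3) + G(6) = 9
Step 2: Merge (I+G)(9) + A(13) = 22
Step 3: Merge F(20) + ((I+G)+A)(22) = 42
Read each symbol's code off the tree from the root (left child = 0, right child = 1).

Codes:
  I: 100 (length 3)
  F: 0 (length 1)
  G: 101 (length 3)
  A: 11 (length 2)
Average code length: 73/42 = 1.7381 bits/symbol


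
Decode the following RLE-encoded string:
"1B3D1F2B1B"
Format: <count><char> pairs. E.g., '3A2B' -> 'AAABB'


Expanding each <count><char> pair:
  1B -> 'B'
  3D -> 'DDD'
  1F -> 'F'
  2B -> 'BB'
  1B -> 'B'

Decoded = BDDDFBBB


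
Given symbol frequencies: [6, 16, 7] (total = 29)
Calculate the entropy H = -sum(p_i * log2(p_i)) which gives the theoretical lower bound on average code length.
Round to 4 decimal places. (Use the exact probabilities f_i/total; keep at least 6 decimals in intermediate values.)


Per-symbol terms -p_i * log2(p_i) with p_i = f_i/29:
  p = 6/29 = 0.206897: log2(p) = -2.273018, -p*log2(p) = 0.470280
  p = 16/29 = 0.551724: log2(p) = -0.857981, -p*log2(p) = 0.473369
  p = 7/29 = 0.241379: log2(p) = -2.050626, -p*log2(p) = 0.494979
H = 0.470280 + 0.473369 + 0.494979 = 1.438628

H = 1.4386 bits/symbol


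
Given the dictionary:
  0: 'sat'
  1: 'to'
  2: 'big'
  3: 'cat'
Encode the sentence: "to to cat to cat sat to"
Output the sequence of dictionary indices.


Look up each word in the dictionary:
  'to' -> 1
  'to' -> 1
  'cat' -> 3
  'to' -> 1
  'cat' -> 3
  'sat' -> 0
  'to' -> 1

Encoded: [1, 1, 3, 1, 3, 0, 1]


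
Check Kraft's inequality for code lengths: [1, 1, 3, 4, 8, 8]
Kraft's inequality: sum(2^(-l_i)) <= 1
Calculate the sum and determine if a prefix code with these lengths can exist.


Sum = 2^(-1) + 2^(-1) + 2^(-3) + 2^(-4) + 2^(-8) + 2^(-8)
    = 0.5 + 0.5 + 0.125 + 0.0625 + 0.00390625 + 0.00390625
    = 306/256 = 1.1953125
Since 1.1953125 > 1, Kraft's inequality is NOT satisfied.
A prefix code with these lengths CANNOT exist.

Kraft sum = 1.1953125. Not satisfied.


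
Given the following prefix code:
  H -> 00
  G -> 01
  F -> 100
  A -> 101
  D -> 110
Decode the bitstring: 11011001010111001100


Decoding step by step:
Bits 110 -> D
Bits 110 -> D
Bits 01 -> G
Bits 01 -> G
Bits 01 -> G
Bits 110 -> D
Bits 01 -> G
Bits 100 -> F


Decoded message: DDGGGDGF


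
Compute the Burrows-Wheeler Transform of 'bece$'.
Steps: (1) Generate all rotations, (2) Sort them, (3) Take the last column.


Rotations (sorted):
  0: $bece -> last char: e
  1: bece$ -> last char: $
  2: ce$be -> last char: e
  3: e$bec -> last char: c
  4: ece$b -> last char: b


BWT = e$ecb


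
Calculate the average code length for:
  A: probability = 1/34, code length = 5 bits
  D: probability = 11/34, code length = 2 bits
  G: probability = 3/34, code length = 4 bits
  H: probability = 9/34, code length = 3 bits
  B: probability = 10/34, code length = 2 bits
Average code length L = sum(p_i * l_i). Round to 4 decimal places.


Weighted contributions p_i * l_i:
  A: (1/34) * 5 = 5/34
  D: (11/34) * 2 = 22/34
  G: (3/34) * 4 = 12/34
  H: (9/34) * 3 = 27/34
  B: (10/34) * 2 = 20/34
Sum = (5 + 22 + 12 + 27 + 20)/34 = 86/34

L = 86/34 = 2.5294 bits/symbol


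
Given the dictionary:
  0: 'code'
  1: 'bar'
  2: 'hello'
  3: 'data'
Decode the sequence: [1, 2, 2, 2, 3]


Look up each index in the dictionary:
  1 -> 'bar'
  2 -> 'hello'
  2 -> 'hello'
  2 -> 'hello'
  3 -> 'data'

Decoded: "bar hello hello hello data"


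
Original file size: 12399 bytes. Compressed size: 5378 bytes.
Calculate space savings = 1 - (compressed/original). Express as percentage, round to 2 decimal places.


ratio = compressed/original = 5378/12399 = 0.433745
savings = 1 - ratio = 1 - 0.433745 = 0.566255
as a percentage: 0.566255 * 100 = 56.63%

Space savings = 1 - 5378/12399 = 56.63%


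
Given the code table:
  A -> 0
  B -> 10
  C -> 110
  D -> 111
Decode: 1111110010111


Decoding:
111 -> D
111 -> D
0 -> A
0 -> A
10 -> B
111 -> D


Result: DDAABD


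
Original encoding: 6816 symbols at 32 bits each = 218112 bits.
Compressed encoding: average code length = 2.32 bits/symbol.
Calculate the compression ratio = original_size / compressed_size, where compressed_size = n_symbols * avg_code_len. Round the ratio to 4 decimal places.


original_size = n_symbols * orig_bits = 6816 * 32 = 218112 bits
compressed_size = n_symbols * avg_code_len = 6816 * 2.32 = 15813.12 bits
ratio = original_size / compressed_size = 218112 / 15813.12 = 13.7931

Compression ratio = 13.7931


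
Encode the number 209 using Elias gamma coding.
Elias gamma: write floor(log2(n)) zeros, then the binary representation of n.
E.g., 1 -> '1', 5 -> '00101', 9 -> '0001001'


num_bits = floor(log2(209)) + 1 = 8
leading_zeros = num_bits - 1 = 7
binary(209) = 11010001

Elias gamma(209) = '0000000' + '11010001' = 000000011010001 (15 bits)


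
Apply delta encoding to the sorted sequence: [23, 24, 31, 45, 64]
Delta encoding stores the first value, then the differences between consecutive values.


First value: 23
Deltas:
  24 - 23 = 1
  31 - 24 = 7
  45 - 31 = 14
  64 - 45 = 19


Delta encoded: [23, 1, 7, 14, 19]


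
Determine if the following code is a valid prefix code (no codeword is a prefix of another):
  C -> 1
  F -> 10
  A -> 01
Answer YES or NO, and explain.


Checking each pair (does one codeword prefix another?):
  C='1' vs F='10': prefix -- VIOLATION

NO -- this is NOT a valid prefix code. C (1) is a prefix of F (10).


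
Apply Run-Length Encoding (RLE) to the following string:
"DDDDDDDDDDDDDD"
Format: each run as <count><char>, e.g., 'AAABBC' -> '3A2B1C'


Scanning runs left to right:
  i=0: run of 'D' x 14 -> '14D'

RLE = 14D


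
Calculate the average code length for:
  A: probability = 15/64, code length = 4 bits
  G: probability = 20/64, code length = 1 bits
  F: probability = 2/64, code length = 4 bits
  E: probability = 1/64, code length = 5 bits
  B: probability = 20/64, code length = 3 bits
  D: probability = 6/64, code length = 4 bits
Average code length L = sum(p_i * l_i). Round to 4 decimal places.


Weighted contributions p_i * l_i:
  A: (15/64) * 4 = 60/64
  G: (20/64) * 1 = 20/64
  F: (2/64) * 4 = 8/64
  E: (1/64) * 5 = 5/64
  B: (20/64) * 3 = 60/64
  D: (6/64) * 4 = 24/64
Sum = (60 + 20 + 8 + 5 + 60 + 24)/64 = 177/64

L = 177/64 = 2.7656 bits/symbol


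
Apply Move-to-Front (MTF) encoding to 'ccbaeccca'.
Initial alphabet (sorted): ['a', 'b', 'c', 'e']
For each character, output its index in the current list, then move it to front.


MTF encoding:
'c': index 2 in ['a', 'b', 'c', 'e'] -> ['c', 'a', 'b', 'e']
'c': index 0 in ['c', 'a', 'b', 'e'] -> ['c', 'a', 'b', 'e']
'b': index 2 in ['c', 'a', 'b', 'e'] -> ['b', 'c', 'a', 'e']
'a': index 2 in ['b', 'c', 'a', 'e'] -> ['a', 'b', 'c', 'e']
'e': index 3 in ['a', 'b', 'c', 'e'] -> ['e', 'a', 'b', 'c']
'c': index 3 in ['e', 'a', 'b', 'c'] -> ['c', 'e', 'a', 'b']
'c': index 0 in ['c', 'e', 'a', 'b'] -> ['c', 'e', 'a', 'b']
'c': index 0 in ['c', 'e', 'a', 'b'] -> ['c', 'e', 'a', 'b']
'a': index 2 in ['c', 'e', 'a', 'b'] -> ['a', 'c', 'e', 'b']


Output: [2, 0, 2, 2, 3, 3, 0, 0, 2]


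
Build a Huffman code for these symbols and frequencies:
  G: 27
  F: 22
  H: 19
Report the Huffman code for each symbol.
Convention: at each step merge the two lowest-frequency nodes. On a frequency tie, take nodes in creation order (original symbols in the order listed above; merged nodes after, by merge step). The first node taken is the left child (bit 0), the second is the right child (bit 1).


Huffman tree construction:
Step 1: Merge H(19) + F(22) = 41
Step 2: Merge G(27) + (H+F)(41) = 68
Read each symbol's code off the tree from the root (left child = 0, right child = 1).

Codes:
  G: 0 (length 1)
  F: 11 (length 2)
  H: 10 (length 2)
Average code length: 109/68 = 1.6029 bits/symbol


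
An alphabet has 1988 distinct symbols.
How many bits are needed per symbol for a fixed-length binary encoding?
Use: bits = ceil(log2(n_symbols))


log2(1988) = 10.9571
Bracket: 2^10 = 1024 < 1988 <= 2^11 = 2048
So ceil(log2(1988)) = 11

bits = ceil(log2(1988)) = ceil(10.9571) = 11 bits


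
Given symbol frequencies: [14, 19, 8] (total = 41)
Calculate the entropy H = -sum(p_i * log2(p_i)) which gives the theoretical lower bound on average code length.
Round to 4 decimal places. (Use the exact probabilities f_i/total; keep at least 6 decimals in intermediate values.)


Per-symbol terms -p_i * log2(p_i) with p_i = f_i/41:
  p = 14/41 = 0.341463: log2(p) = -1.550197, -p*log2(p) = 0.529336
  p = 19/41 = 0.463415: log2(p) = -1.109624, -p*log2(p) = 0.514216
  p = 8/41 = 0.195122: log2(p) = -2.357552, -p*log2(p) = 0.460010
H = 0.529336 + 0.514216 + 0.460010 = 1.503562

H = 1.5036 bits/symbol


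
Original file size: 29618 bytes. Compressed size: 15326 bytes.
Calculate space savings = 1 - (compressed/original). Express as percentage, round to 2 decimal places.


ratio = compressed/original = 15326/29618 = 0.517456
savings = 1 - ratio = 1 - 0.517456 = 0.482544
as a percentage: 0.482544 * 100 = 48.25%

Space savings = 1 - 15326/29618 = 48.25%


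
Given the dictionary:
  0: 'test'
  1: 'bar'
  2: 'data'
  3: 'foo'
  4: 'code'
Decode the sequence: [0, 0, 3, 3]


Look up each index in the dictionary:
  0 -> 'test'
  0 -> 'test'
  3 -> 'foo'
  3 -> 'foo'

Decoded: "test test foo foo"


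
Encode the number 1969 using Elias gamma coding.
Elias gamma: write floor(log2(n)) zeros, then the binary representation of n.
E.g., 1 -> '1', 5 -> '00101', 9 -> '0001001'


num_bits = floor(log2(1969)) + 1 = 11
leading_zeros = num_bits - 1 = 10
binary(1969) = 11110110001

Elias gamma(1969) = '0000000000' + '11110110001' = 000000000011110110001 (21 bits)


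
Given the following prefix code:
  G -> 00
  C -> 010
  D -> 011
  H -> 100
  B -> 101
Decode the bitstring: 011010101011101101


Decoding step by step:
Bits 011 -> D
Bits 010 -> C
Bits 101 -> B
Bits 011 -> D
Bits 101 -> B
Bits 101 -> B


Decoded message: DCBDBB


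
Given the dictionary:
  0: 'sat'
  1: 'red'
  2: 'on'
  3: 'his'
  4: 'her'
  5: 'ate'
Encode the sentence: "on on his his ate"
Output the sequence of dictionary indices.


Look up each word in the dictionary:
  'on' -> 2
  'on' -> 2
  'his' -> 3
  'his' -> 3
  'ate' -> 5

Encoded: [2, 2, 3, 3, 5]


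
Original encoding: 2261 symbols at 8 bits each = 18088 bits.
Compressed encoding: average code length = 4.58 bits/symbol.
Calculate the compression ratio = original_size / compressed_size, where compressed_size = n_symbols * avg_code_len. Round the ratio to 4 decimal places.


original_size = n_symbols * orig_bits = 2261 * 8 = 18088 bits
compressed_size = n_symbols * avg_code_len = 2261 * 4.58 = 10355.38 bits
ratio = original_size / compressed_size = 18088 / 10355.38 = 1.7467

Compression ratio = 1.7467


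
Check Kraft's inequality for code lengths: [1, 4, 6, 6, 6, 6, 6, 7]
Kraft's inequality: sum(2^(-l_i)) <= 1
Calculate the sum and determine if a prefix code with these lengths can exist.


Sum = 2^(-1) + 2^(-4) + 2^(-6) + 2^(-6) + 2^(-6) + 2^(-6) + 2^(-6) + 2^(-7)
    = 0.5 + 0.0625 + 0.015625 + 0.015625 + 0.015625 + 0.015625 + 0.015625 + 0.0078125
    = 83/128 = 0.6484375
Since 0.6484375 <= 1, Kraft's inequality IS satisfied.
A prefix code with these lengths CAN exist.

Kraft sum = 0.6484375. Satisfied.


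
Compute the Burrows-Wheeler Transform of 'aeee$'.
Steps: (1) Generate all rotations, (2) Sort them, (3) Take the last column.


Rotations (sorted):
  0: $aeee -> last char: e
  1: aeee$ -> last char: $
  2: e$aee -> last char: e
  3: ee$ae -> last char: e
  4: eee$a -> last char: a


BWT = e$eea


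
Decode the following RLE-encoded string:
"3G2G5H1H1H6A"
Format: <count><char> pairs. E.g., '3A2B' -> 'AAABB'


Expanding each <count><char> pair:
  3G -> 'GGG'
  2G -> 'GG'
  5H -> 'HHHHH'
  1H -> 'H'
  1H -> 'H'
  6A -> 'AAAAAA'

Decoded = GGGGGHHHHHHHAAAAAA


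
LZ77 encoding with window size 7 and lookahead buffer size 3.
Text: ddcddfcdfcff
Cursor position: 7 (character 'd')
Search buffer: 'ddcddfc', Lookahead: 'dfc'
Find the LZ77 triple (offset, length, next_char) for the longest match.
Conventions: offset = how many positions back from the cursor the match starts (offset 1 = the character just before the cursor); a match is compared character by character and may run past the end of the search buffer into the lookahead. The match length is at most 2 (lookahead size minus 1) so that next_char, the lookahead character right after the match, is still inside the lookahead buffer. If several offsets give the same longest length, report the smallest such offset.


Try each offset into the search buffer:
  offset=1 (pos 6, char 'c'): match length 0
  offset=2 (pos 5, char 'f'): match length 0
  offset=3 (pos 4, char 'd'): match length 2
  offset=4 (pos 3, char 'd'): match length 1
  offset=5 (pos 2, char 'c'): match length 0
  offset=6 (pos 1, char 'd'): match length 1
  offset=7 (pos 0, char 'd'): match length 1
Longest match has length 2 at offset 3.
next_char = character at position 7 + 2 = 9 -> 'c'

Best match: offset=3, length=2 (matching 'df' starting at position 4)
LZ77 triple: (3, 2, 'c')


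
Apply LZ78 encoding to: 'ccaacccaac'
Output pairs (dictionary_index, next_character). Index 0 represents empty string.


LZ78 encoding steps:
Dictionary: {0: ''}
Step 1: w='' (idx 0), next='c' -> output (0, 'c'), add 'c' as idx 1
Step 2: w='c' (idx 1), next='a' -> output (1, 'a'), add 'ca' as idx 2
Step 3: w='' (idx 0), next='a' -> output (0, 'a'), add 'a' as idx 3
Step 4: w='c' (idx 1), next='c' -> output (1, 'c'), add 'cc' as idx 4
Step 5: w='ca' (idx 2), next='a' -> output (2, 'a'), add 'caa' as idx 5
Step 6: w='c' (idx 1), end of input -> output (1, '')


Encoded: [(0, 'c'), (1, 'a'), (0, 'a'), (1, 'c'), (2, 'a'), (1, '')]


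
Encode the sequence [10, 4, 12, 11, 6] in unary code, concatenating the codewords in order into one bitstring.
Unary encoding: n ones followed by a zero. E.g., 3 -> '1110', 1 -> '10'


Encode each number as n ones followed by a terminating 0:
  10 -> 11111111110 (11 bits)
  4 -> 11110 (5 bits)
  12 -> 1111111111110 (13 bits)
  11 -> 111111111110 (12 bits)
  6 -> 1111110 (7 bits)
Total length = 11 + 5 + 13 + 12 + 7 = 48 bits.

Unary([10, 4, 12, 11, 6]) = 111111111101111011111111111101111111111101111110 (48 bits)


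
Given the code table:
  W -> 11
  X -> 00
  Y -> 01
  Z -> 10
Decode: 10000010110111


Decoding:
10 -> Z
00 -> X
00 -> X
10 -> Z
11 -> W
01 -> Y
11 -> W


Result: ZXXZWYW


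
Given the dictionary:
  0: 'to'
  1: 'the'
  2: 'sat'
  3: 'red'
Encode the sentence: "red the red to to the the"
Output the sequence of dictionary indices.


Look up each word in the dictionary:
  'red' -> 3
  'the' -> 1
  'red' -> 3
  'to' -> 0
  'to' -> 0
  'the' -> 1
  'the' -> 1

Encoded: [3, 1, 3, 0, 0, 1, 1]
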